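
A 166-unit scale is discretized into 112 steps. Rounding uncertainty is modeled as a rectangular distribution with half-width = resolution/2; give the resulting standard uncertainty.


resolution = range / divisions
resolution = 166 / 112 = 1.4821429
u_res = resolution / (2*sqrt(3))
u_res = 1.4821429 / 3.4641016
u_res = 0.4279

0.4279


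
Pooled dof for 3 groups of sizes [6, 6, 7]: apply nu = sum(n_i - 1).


nu = sum_i (n_i - 1)
nu = ((6 - 1) + (6 - 1) + (7 - 1))
nu = 5 + 5 + 6
nu = 16

16


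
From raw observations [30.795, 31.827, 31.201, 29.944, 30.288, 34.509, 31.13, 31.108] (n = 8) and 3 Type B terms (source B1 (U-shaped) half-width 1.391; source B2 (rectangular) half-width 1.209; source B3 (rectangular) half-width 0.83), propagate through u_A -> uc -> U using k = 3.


mean = (30.795 + 31.827 + 31.201 + 29.944 + 30.288 + 34.509 + 31.13 + 31.108) / 8 = 31.35025
s = sqrt(sum((x - mean)^2)/(n-1)) = 1.4014625
u_A = s / sqrt(n) = 1.4014625 / sqrt(8) = 0.49549182
u_B1 = 1.391 / sqrt(2) = 0.98358553
u_B2 = 1.209 / sqrt(3) = 0.69801648
u_B3 = 0.83 / sqrt(3) = 0.47920072
uc = sqrt(0.49549182^2 + 0.98358553^2 + 0.69801648^2 + 0.47920072^2) = 1.3891771
U = k * uc = 3 * 1.3891771
U = 4.1675

4.1675


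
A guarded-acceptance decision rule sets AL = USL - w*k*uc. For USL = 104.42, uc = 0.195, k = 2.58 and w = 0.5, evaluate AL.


U = k * uc = 2.58 * 0.195 = 0.5031
guard band g = w * U = 0.5 * 0.5031 = 0.25155
AL = USL - g = 104.42 - 0.25155
AL = 104.1685

104.1685


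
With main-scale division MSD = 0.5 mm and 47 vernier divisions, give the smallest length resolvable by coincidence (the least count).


LC = MSD / n_div
= 0.5 / 47
= 0.0106

0.0106


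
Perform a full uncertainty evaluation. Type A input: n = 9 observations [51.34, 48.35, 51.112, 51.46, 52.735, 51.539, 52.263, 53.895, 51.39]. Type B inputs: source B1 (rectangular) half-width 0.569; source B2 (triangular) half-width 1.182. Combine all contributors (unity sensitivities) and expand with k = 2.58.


mean = (51.34 + 48.35 + 51.112 + 51.46 + 52.735 + 51.539 + 52.263 + 53.895 + 51.39) / 9 = 51.56488889
s = sqrt(sum((x - mean)^2)/(n-1)) = 1.4966374
u_A = s / sqrt(n) = 1.4966374 / sqrt(9) = 0.49887913
u_B1 = 0.569 / sqrt(3) = 0.3285123
u_B2 = 1.182 / sqrt(6) = 0.48254948
uc = sqrt(0.49887913^2 + 0.3285123^2 + 0.48254948^2) = 0.76788978
U = k * uc = 2.58 * 0.76788978
U = 1.9812

1.9812


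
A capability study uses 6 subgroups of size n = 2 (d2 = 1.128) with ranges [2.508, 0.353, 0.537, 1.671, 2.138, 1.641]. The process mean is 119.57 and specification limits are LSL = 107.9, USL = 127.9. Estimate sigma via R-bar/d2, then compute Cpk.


R_bar = (2.508 + 0.353 + 0.537 + 1.671 + 2.138 + 1.641) / 6 = 1.4746667
sigma = R_bar / d2 = 1.4746667 / 1.128 = 1.3073286
Cp = (USL - LSL)/(6*sigma) = (127.9 - 107.9)/(6*1.3073286) = 2.5497
Cpu = (127.9 - 119.57)/(3*1.3073286) = 2.1239
Cpl = (119.57 - 107.9)/(3*1.3073286) = 2.9755
Cpk = min(Cpu, Cpl) = 2.1239

2.1239


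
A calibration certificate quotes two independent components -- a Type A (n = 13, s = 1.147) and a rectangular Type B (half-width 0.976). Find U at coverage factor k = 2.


u_A = s / sqrt(n) = 1.147 / sqrt(13) = 0.31812056
u_B = half_width / sqrt(3) = 0.976 / sqrt(3) = 0.56349386
uc = sqrt(u_A^2 + u_B^2) = sqrt(0.31812056^2 + 0.56349386^2) = 0.64709043
U = k * uc = 2 * 0.64709043
U = 1.2942

1.2942


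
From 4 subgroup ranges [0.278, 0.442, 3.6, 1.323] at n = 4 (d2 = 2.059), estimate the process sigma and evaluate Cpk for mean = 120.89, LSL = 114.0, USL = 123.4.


R_bar = (0.278 + 0.442 + 3.6 + 1.323) / 4 = 1.41075
sigma = R_bar / d2 = 1.41075 / 2.059 = 0.6851627
Cp = (USL - LSL)/(6*sigma) = (123.4 - 114.0)/(6*0.6851627) = 2.2866
Cpu = (123.4 - 120.89)/(3*0.6851627) = 1.2211
Cpl = (120.89 - 114.0)/(3*0.6851627) = 3.3520
Cpk = min(Cpu, Cpl) = 1.2211

1.2211


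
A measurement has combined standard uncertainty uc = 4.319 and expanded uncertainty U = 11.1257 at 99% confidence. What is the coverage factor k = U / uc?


k = U / uc
k = 11.1257 / 4.319
k = 2.576

2.576


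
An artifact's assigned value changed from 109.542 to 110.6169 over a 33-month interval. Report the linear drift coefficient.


rate = (v2 - v1) / months
= (110.6169 - 109.542) / 33
= 1.0749 / 33
= 0.0326

0.0326


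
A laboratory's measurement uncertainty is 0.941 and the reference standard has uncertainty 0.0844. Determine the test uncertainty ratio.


TUR = u_lab / u_ref
= 0.941 / 0.0844
= 11.1493

11.1493


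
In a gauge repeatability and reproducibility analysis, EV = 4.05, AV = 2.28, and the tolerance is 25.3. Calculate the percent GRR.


GRR = sqrt(EV^2 + AV^2) = sqrt(4.05^2 + 2.28^2) = 4.6476768
%GRR = GRR / tol * 100 = 4.6476768 / 25.3 * 100
%GRR = 18.3703

18.3703


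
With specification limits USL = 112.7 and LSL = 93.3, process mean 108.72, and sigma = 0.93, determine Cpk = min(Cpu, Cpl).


Cpu = (USL - mean) / (3*sigma) = (112.7 - 108.72) / (3*0.93) = 1.4265
Cpl = (mean - LSL) / (3*sigma) = (108.72 - 93.3) / (3*0.93) = 5.5269
Cpk = min(Cpu, Cpl) = 1.4265

1.4265


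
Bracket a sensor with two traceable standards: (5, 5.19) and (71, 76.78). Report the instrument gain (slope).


slope = (y2 - y1) / (x2 - x1)
= (76.78 - 5.19) / (71 - 5)
= 71.5900 / 66
= 1.0847

1.0847


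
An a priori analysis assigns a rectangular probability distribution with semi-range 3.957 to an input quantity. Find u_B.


u_B = half_width / sqrt(3)
u_B = 3.957 / 1.7320508
u_B = 2.2846

2.2846


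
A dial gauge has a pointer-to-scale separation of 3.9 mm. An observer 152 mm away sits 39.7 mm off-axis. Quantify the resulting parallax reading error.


error = h * offset / d
= 3.9 * 39.7 / 152
= 1.0186

1.0186


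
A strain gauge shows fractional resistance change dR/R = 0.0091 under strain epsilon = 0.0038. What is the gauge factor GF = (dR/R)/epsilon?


GF = (dR/R) / epsilon
= 0.0091 / 0.0038
= 2.3947

2.3947


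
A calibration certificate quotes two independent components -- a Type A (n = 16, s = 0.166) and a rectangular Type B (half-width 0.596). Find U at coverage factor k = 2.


u_A = s / sqrt(n) = 0.166 / sqrt(16) = 0.0415
u_B = half_width / sqrt(3) = 0.596 / sqrt(3) = 0.34410076
uc = sqrt(u_A^2 + u_B^2) = sqrt(0.0415^2 + 0.34410076^2) = 0.34659426
U = k * uc = 2 * 0.34659426
U = 0.6932

0.6932


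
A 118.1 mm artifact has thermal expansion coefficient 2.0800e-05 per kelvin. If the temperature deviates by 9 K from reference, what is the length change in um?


dL = L * alpha * dT
= 118.1 * 2.0800e-05 * 9
= 0.0221083 mm
dL_um = 0.0221083 * 1000 = 22.1083 um

22.1083


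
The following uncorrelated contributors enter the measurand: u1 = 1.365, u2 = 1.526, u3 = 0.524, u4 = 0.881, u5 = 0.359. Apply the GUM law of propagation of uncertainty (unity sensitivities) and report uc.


uc = sqrt(1.365^2 + 1.526^2 + 0.524^2 + 0.881^2 + 0.359^2)
uc = sqrt(5.371519)
uc = 2.3177

2.3177


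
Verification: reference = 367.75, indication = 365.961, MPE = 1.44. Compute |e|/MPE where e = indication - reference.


e = indication - reference = 365.961 - 367.75 = -1.7890
|e| = 1.7890
ratio = |e| / MPE = 1.7890 / 1.44
ratio = 1.2424

1.2424


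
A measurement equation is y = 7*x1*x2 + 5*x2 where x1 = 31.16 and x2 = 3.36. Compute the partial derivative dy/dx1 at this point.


y = 7*x1*x2 + 5*x2
dy/dx1 = 7*x2
Evaluate at x2 = 3.36: c1 = 7 * 3.36
c1 = 23.5200

23.5200


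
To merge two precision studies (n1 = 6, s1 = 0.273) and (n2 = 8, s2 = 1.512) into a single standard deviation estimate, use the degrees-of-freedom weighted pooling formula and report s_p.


s_p = sqrt(((n1-1)*s1^2 + (n2-1)*s2^2) / (n1+n2-2))
numerator = (6-1)*0.273^2 + (8-1)*1.512^2 = 0.372645 + 16.003008 = 16.375653
denominator = 6 + 8 - 2 = 12
s_p^2 = 16.375653 / 12 = 1.3646377
s_p = sqrt(1.3646377) = 1.1682

1.1682


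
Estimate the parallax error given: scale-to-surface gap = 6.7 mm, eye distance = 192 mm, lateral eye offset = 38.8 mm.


error = h * offset / d
= 6.7 * 38.8 / 192
= 1.3540

1.3540


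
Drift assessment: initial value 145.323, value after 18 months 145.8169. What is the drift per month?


rate = (v2 - v1) / months
= (145.8169 - 145.323) / 18
= 0.4939 / 18
= 0.0274

0.0274


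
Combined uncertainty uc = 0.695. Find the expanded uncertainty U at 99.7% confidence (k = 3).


U = k * uc
U = 3 * 0.695
U = 2.0850

2.0850


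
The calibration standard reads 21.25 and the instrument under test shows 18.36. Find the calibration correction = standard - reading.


Correction = standard - reading
= 21.25 - 18.36
= 2.8900

2.8900


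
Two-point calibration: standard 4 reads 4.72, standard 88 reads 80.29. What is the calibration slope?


slope = (y2 - y1) / (x2 - x1)
= (80.29 - 4.72) / (88 - 4)
= 75.5700 / 84
= 0.8996

0.8996


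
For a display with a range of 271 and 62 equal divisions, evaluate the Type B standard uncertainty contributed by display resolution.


resolution = range / divisions
resolution = 271 / 62 = 4.3709677
u_res = resolution / (2*sqrt(3))
u_res = 4.3709677 / 3.4641016
u_res = 1.2618

1.2618


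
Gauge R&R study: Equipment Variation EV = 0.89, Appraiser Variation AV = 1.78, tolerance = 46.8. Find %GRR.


GRR = sqrt(EV^2 + AV^2) = sqrt(0.89^2 + 1.78^2) = 1.9901005
%GRR = GRR / tol * 100 = 1.9901005 / 46.8 * 100
%GRR = 4.2524

4.2524


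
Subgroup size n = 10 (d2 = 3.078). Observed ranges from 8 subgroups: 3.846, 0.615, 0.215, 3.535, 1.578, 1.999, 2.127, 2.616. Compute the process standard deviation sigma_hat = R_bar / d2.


R_bar = (3.846 + 0.615 + 0.215 + 3.535 + 1.578 + 1.999 + 2.127 + 2.616) / 8
R_bar = 16.531 / 8 = 2.066375
sigma_hat = R_bar / d2 = 2.066375 / 3.078 = 0.6713

0.6713


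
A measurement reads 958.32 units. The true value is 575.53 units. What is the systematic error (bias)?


Systematic error = measured - true
= 958.32 - 575.53
= 382.7900

382.7900


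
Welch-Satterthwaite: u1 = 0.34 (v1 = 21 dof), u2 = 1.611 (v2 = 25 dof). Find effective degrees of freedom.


uc = sqrt(u1^2 + u2^2) = sqrt(0.34^2 + 1.611^2) = 1.6464875
v_eff = uc^4 / (u1^4/v1 + u2^4/v2)
= 1.6464875^4 / (0.34^4/21 + 1.611^4/25)
= 7.3490931 / 0.27006399
v_eff = 27.2124

27.2124


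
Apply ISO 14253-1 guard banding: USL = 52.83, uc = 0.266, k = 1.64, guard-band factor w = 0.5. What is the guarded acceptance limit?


U = k * uc = 1.64 * 0.266 = 0.43624
guard band g = w * U = 0.5 * 0.43624 = 0.21812
AL = USL - g = 52.83 - 0.21812
AL = 52.6119

52.6119


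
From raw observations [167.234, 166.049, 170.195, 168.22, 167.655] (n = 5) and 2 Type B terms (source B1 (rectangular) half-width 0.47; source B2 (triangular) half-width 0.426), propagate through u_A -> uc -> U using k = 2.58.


mean = (167.234 + 166.049 + 170.195 + 168.22 + 167.655) / 5 = 167.8706
s = sqrt(sum((x - mean)^2)/(n-1)) = 1.5243757
u_A = s / sqrt(n) = 1.5243757 / sqrt(5) = 0.68172154
u_B1 = 0.47 / sqrt(3) = 0.27135463
u_B2 = 0.426 / sqrt(6) = 0.17391377
uc = sqrt(0.68172154^2 + 0.27135463^2 + 0.17391377^2) = 0.75407134
U = k * uc = 2.58 * 0.75407134
U = 1.9455

1.9455


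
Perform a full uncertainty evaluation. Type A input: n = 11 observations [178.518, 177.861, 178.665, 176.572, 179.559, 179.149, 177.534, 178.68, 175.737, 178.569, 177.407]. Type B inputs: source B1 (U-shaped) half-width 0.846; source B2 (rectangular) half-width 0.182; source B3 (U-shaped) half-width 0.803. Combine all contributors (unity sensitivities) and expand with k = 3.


mean = (178.518 + 177.861 + 178.665 + 176.572 + 179.559 + 179.149 + 177.534 + 178.68 + 175.737 + 178.569 + 177.407) / 11 = 178.0228182
s = sqrt(sum((x - mean)^2)/(n-1)) = 1.1397431
u_A = s / sqrt(n) = 1.1397431 / sqrt(11) = 0.34364547
u_B1 = 0.846 / sqrt(2) = 0.59821234
u_B2 = 0.182 / sqrt(3) = 0.10507775
u_B3 = 0.803 / sqrt(2) = 0.56780675
uc = sqrt(0.34364547^2 + 0.59821234^2 + 0.10507775^2 + 0.56780675^2) = 0.89966441
U = k * uc = 3 * 0.89966441
U = 2.6990

2.6990


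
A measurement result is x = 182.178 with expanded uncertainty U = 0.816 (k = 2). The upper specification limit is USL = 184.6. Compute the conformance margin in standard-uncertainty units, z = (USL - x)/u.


u = U / k = 0.816 / 2 = 0.408
margin = |USL - x| = |184.6 - 182.178| = 2.422
z = margin / u = 2.422 / 0.408
z = 5.9363

5.9363


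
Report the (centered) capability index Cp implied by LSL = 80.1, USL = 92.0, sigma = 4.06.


Cp = (USL - LSL) / (6 * sigma)
= (92.0 - 80.1) / (6 * 4.06)
= 11.9000 / 24.3600
= 0.4885

0.4885


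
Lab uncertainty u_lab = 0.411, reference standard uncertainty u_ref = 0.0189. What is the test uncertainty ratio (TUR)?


TUR = u_lab / u_ref
= 0.411 / 0.0189
= 21.7460

21.7460


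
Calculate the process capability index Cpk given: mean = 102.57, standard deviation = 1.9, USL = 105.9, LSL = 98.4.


Cpu = (USL - mean) / (3*sigma) = (105.9 - 102.57) / (3*1.9) = 0.5842
Cpl = (mean - LSL) / (3*sigma) = (102.57 - 98.4) / (3*1.9) = 0.7316
Cpk = min(Cpu, Cpl) = 0.5842

0.5842


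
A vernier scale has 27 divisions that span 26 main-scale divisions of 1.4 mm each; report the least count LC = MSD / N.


LC = MSD / n_div
= 1.4 / 27
= 0.0519

0.0519


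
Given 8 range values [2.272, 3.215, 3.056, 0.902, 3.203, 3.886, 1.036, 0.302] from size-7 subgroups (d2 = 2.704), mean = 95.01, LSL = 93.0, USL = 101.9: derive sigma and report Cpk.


R_bar = (2.272 + 3.215 + 3.056 + 0.902 + 3.203 + 3.886 + 1.036 + 0.302) / 8 = 2.234
sigma = R_bar / d2 = 2.234 / 2.704 = 0.82618343
Cp = (USL - LSL)/(6*sigma) = (101.9 - 93.0)/(6*0.82618343) = 1.7954
Cpu = (101.9 - 95.01)/(3*0.82618343) = 2.7799
Cpl = (95.01 - 93.0)/(3*0.82618343) = 0.8110
Cpk = min(Cpu, Cpl) = 0.8110

0.8110


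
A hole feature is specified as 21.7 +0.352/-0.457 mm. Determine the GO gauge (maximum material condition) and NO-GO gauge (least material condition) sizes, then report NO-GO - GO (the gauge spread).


GO = nominal - lower_tol (smallest hole = maximum material condition)
GO = 21.7 - 0.457 = 21.243
NO-GO = nominal + upper_tol (largest hole = least material condition)
NO-GO = 21.7 + 0.352 = 22.052
spread = NO-GO - GO = 22.052 - 21.243 = 0.8090

0.8090


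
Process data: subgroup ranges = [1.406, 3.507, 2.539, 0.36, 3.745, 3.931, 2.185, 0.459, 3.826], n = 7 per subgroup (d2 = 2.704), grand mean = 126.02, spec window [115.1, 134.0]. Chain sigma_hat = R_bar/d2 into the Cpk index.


R_bar = (1.406 + 3.507 + 2.539 + 0.36 + 3.745 + 3.931 + 2.185 + 0.459 + 3.826) / 9 = 2.4397778
sigma = R_bar / d2 = 2.4397778 / 2.704 = 0.90228469
Cp = (USL - LSL)/(6*sigma) = (134.0 - 115.1)/(6*0.90228469) = 3.4911
Cpu = (134.0 - 126.02)/(3*0.90228469) = 2.9481
Cpl = (126.02 - 115.1)/(3*0.90228469) = 4.0342
Cpk = min(Cpu, Cpl) = 2.9481

2.9481


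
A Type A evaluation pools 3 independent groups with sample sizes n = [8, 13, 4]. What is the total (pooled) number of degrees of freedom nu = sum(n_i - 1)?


nu = sum_i (n_i - 1)
nu = ((8 - 1) + (13 - 1) + (4 - 1))
nu = 7 + 12 + 3
nu = 22

22


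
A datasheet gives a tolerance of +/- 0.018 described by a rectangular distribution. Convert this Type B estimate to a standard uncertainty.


u_B = half_width / sqrt(3)
u_B = 0.018 / 1.7320508
u_B = 0.0104

0.0104


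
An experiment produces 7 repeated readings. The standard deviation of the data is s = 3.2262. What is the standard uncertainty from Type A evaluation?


u_A = s / sqrt(n)
u_A = 3.2262 / sqrt(7)
u_A = 3.2262 / 2.6457513
u_A = 1.2194

1.2194


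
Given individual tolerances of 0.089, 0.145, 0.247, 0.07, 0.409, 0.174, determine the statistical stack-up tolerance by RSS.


RSS = sqrt(0.089^2 + 0.145^2 + 0.247^2 + 0.07^2 + 0.409^2 + 0.174^2)
= sqrt(0.292412)
= 0.5408

0.5408


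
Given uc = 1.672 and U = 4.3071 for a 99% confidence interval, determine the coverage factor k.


k = U / uc
k = 4.3071 / 1.672
k = 2.576

2.576


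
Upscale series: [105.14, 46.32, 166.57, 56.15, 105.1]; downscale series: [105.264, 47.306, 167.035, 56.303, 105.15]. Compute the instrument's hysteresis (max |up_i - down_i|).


|105.14 - 105.264| = 0.1240
|46.32 - 47.306| = 0.9860
|166.57 - 167.035| = 0.4650
|56.15 - 56.303| = 0.1530
|105.1 - 105.15| = 0.0500
hysteresis = max(diffs) = 0.9860

0.9860


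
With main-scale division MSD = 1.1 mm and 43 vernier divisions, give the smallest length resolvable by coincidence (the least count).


LC = MSD / n_div
= 1.1 / 43
= 0.0256

0.0256


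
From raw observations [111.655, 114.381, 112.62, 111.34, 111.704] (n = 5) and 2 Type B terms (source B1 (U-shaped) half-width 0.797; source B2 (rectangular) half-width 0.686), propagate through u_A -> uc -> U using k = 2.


mean = (111.655 + 114.381 + 112.62 + 111.34 + 111.704) / 5 = 112.34
s = sqrt(sum((x - mean)^2)/(n-1)) = 1.2367095
u_A = s / sqrt(n) = 1.2367095 / sqrt(5) = 0.5530733
u_B1 = 0.797 / sqrt(2) = 0.5635641
u_B2 = 0.686 / sqrt(3) = 0.39606228
uc = sqrt(0.5530733^2 + 0.5635641^2 + 0.39606228^2) = 0.88337982
U = k * uc = 2 * 0.88337982
U = 1.7668

1.7668


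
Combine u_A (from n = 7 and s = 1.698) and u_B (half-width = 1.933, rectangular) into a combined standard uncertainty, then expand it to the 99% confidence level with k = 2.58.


u_A = s / sqrt(n) = 1.698 / sqrt(7) = 0.64178368
u_B = half_width / sqrt(3) = 1.933 / sqrt(3) = 1.1160181
uc = sqrt(u_A^2 + u_B^2) = sqrt(0.64178368^2 + 1.1160181^2) = 1.2873938
U = k * uc = 2.58 * 1.2873938
U = 3.3215

3.3215


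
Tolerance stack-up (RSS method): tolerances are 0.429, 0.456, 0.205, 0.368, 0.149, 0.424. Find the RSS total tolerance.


RSS = sqrt(0.429^2 + 0.456^2 + 0.205^2 + 0.368^2 + 0.149^2 + 0.424^2)
= sqrt(0.771403)
= 0.8783

0.8783


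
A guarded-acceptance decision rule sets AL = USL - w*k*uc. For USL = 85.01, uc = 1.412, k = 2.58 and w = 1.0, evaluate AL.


U = k * uc = 2.58 * 1.412 = 3.64296
guard band g = w * U = 1.0 * 3.64296 = 3.64296
AL = USL - g = 85.01 - 3.64296
AL = 81.3670

81.3670


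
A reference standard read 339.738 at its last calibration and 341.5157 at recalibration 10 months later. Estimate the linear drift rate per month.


rate = (v2 - v1) / months
= (341.5157 - 339.738) / 10
= 1.7777 / 10
= 0.1778

0.1778


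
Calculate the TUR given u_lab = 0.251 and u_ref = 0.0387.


TUR = u_lab / u_ref
= 0.251 / 0.0387
= 6.4858

6.4858


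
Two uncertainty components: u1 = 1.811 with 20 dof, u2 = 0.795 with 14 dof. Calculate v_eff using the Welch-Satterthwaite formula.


uc = sqrt(u1^2 + u2^2) = sqrt(1.811^2 + 0.795^2) = 1.9778134
v_eff = uc^4 / (u1^4/v1 + u2^4/v2)
= 1.9778134^4 / (1.811^4/20 + 0.795^4/14)
= 15.301756 / 0.56636103
v_eff = 27.0177

27.0177


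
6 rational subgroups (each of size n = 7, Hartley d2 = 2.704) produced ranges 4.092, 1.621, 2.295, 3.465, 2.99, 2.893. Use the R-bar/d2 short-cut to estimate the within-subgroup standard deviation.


R_bar = (4.092 + 1.621 + 2.295 + 3.465 + 2.99 + 2.893) / 6
R_bar = 17.356 / 6 = 2.8926667
sigma_hat = R_bar / d2 = 2.8926667 / 2.704 = 1.0698

1.0698


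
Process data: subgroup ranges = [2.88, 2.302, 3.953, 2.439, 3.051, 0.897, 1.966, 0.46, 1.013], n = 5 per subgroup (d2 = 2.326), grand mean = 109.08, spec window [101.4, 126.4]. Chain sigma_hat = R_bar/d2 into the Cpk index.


R_bar = (2.88 + 2.302 + 3.953 + 2.439 + 3.051 + 0.897 + 1.966 + 0.46 + 1.013) / 9 = 2.1067778
sigma = R_bar / d2 = 2.1067778 / 2.326 = 0.90575142
Cp = (USL - LSL)/(6*sigma) = (126.4 - 101.4)/(6*0.90575142) = 4.6002
Cpu = (126.4 - 109.08)/(3*0.90575142) = 6.3741
Cpl = (109.08 - 101.4)/(3*0.90575142) = 2.8264
Cpk = min(Cpu, Cpl) = 2.8264

2.8264


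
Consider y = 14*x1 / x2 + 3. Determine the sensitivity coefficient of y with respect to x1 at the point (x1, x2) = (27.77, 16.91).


y = 14*x1 / x2 + 3
dy/dx1 = 14/x2
Evaluate at x2 = 16.91: c1 = 14 / 16.91
c1 = 0.8279

0.8279


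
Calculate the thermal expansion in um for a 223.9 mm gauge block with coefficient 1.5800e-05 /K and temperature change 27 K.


dL = L * alpha * dT
= 223.9 * 1.5800e-05 * 27
= 0.0955157 mm
dL_um = 0.0955157 * 1000 = 95.5157 um

95.5157


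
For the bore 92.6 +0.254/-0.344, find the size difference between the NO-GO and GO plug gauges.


GO = nominal - lower_tol (smallest hole = maximum material condition)
GO = 92.6 - 0.344 = 92.256
NO-GO = nominal + upper_tol (largest hole = least material condition)
NO-GO = 92.6 + 0.254 = 92.854
spread = NO-GO - GO = 92.854 - 92.256 = 0.5980

0.5980


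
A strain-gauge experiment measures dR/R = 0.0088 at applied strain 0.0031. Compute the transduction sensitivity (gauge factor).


GF = (dR/R) / epsilon
= 0.0088 / 0.0031
= 2.8387

2.8387


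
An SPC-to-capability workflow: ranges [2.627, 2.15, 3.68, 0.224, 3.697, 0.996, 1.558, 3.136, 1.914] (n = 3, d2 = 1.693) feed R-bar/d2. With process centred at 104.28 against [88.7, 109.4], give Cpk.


R_bar = (2.627 + 2.15 + 3.68 + 0.224 + 3.697 + 0.996 + 1.558 + 3.136 + 1.914) / 9 = 2.2202222
sigma = R_bar / d2 = 2.2202222 / 1.693 = 1.311413
Cp = (USL - LSL)/(6*sigma) = (109.4 - 88.7)/(6*1.311413) = 2.6308
Cpu = (109.4 - 104.28)/(3*1.311413) = 1.3014
Cpl = (104.28 - 88.7)/(3*1.311413) = 3.9601
Cpk = min(Cpu, Cpl) = 1.3014

1.3014


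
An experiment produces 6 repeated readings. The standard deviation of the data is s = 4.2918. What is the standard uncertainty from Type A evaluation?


u_A = s / sqrt(n)
u_A = 4.2918 / sqrt(6)
u_A = 4.2918 / 2.4494897
u_A = 1.7521

1.7521


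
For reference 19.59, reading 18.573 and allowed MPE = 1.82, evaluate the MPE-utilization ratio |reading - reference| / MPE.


e = indication - reference = 18.573 - 19.59 = -1.0170
|e| = 1.0170
ratio = |e| / MPE = 1.0170 / 1.82
ratio = 0.5588

0.5588


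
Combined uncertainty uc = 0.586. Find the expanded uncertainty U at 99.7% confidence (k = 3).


U = k * uc
U = 3 * 0.586
U = 1.7580

1.7580


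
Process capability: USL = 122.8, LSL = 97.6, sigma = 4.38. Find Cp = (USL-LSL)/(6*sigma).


Cp = (USL - LSL) / (6 * sigma)
= (122.8 - 97.6) / (6 * 4.38)
= 25.2000 / 26.2800
= 0.9589

0.9589


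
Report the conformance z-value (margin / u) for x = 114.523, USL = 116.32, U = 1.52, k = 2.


u = U / k = 1.52 / 2 = 0.76
margin = |USL - x| = |116.32 - 114.523| = 1.797
z = margin / u = 1.797 / 0.76
z = 2.3645

2.3645


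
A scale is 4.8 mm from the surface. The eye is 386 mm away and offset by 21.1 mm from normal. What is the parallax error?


error = h * offset / d
= 4.8 * 21.1 / 386
= 0.2624

0.2624


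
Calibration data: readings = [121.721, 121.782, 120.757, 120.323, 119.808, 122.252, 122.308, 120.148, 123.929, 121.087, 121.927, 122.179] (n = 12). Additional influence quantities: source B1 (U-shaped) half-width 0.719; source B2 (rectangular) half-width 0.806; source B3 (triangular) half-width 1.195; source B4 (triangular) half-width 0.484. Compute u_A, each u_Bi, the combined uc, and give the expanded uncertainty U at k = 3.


mean = (121.721 + 121.782 + 120.757 + 120.323 + 119.808 + 122.252 + 122.308 + 120.148 + 123.929 + 121.087 + 121.927 + 122.179) / 12 = 121.5184167
s = sqrt(sum((x - mean)^2)/(n-1)) = 1.1554137
u_A = s / sqrt(n) = 1.1554137 / sqrt(12) = 0.33353921
u_B1 = 0.719 / sqrt(2) = 0.50840978
u_B2 = 0.806 / sqrt(3) = 0.46534432
u_B3 = 1.195 / sqrt(6) = 0.48785671
u_B4 = 0.484 / sqrt(6) = 0.19759217
uc = sqrt(0.33353921^2 + 0.50840978^2 + 0.46534432^2 + 0.48785671^2 + 0.19759217^2) = 0.92915073
U = k * uc = 3 * 0.92915073
U = 2.7875

2.7875


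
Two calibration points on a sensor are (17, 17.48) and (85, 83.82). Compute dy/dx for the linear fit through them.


slope = (y2 - y1) / (x2 - x1)
= (83.82 - 17.48) / (85 - 17)
= 66.3400 / 68
= 0.9756

0.9756


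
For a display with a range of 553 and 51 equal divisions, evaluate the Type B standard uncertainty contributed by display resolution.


resolution = range / divisions
resolution = 553 / 51 = 10.843137
u_res = resolution / (2*sqrt(3))
u_res = 10.843137 / 3.4641016
u_res = 3.1301

3.1301


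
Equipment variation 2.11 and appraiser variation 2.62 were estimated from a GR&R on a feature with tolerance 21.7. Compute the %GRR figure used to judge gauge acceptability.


GRR = sqrt(EV^2 + AV^2) = sqrt(2.11^2 + 2.62^2) = 3.3640006
%GRR = GRR / tol * 100 = 3.3640006 / 21.7 * 100
%GRR = 15.5023

15.5023


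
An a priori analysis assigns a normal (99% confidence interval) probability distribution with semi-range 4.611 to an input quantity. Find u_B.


u_B = half_width / 2.576
u_B = 4.611 / 2.576
u_B = 1.7900

1.7900


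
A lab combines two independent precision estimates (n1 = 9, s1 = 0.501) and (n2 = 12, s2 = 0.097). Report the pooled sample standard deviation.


s_p = sqrt(((n1-1)*s1^2 + (n2-1)*s2^2) / (n1+n2-2))
numerator = (9-1)*0.501^2 + (12-1)*0.097^2 = 2.008008 + 0.103499 = 2.111507
denominator = 9 + 12 - 2 = 19
s_p^2 = 2.111507 / 19 = 0.11113195
s_p = sqrt(0.11113195) = 0.3334

0.3334


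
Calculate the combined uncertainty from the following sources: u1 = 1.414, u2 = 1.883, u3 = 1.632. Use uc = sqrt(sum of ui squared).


uc = sqrt(1.414^2 + 1.883^2 + 1.632^2)
uc = sqrt(8.208509)
uc = 2.8650

2.8650


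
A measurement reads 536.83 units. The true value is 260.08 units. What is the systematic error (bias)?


Systematic error = measured - true
= 536.83 - 260.08
= 276.7500

276.7500


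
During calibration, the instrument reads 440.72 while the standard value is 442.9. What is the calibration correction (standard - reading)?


Correction = standard - reading
= 442.9 - 440.72
= 2.1800

2.1800


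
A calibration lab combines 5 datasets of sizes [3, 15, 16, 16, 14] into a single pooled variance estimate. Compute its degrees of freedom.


nu = sum_i (n_i - 1)
nu = ((3 - 1) + (15 - 1) + (16 - 1) + (16 - 1) + (14 - 1))
nu = 2 + 14 + 15 + 15 + 13
nu = 59

59


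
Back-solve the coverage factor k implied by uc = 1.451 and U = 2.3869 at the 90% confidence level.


k = U / uc
k = 2.3869 / 1.451
k = 1.645

1.645


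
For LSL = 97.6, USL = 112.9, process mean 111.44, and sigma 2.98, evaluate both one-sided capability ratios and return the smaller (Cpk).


Cpu = (USL - mean) / (3*sigma) = (112.9 - 111.44) / (3*2.98) = 0.1633
Cpl = (mean - LSL) / (3*sigma) = (111.44 - 97.6) / (3*2.98) = 1.5481
Cpk = min(Cpu, Cpl) = 0.1633

0.1633


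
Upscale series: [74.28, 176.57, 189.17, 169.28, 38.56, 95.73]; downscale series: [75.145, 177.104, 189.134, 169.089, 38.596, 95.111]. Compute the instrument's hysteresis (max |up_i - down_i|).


|74.28 - 75.145| = 0.8650
|176.57 - 177.104| = 0.5340
|189.17 - 189.134| = 0.0360
|169.28 - 169.089| = 0.1910
|38.56 - 38.596| = 0.0360
|95.73 - 95.111| = 0.6190
hysteresis = max(diffs) = 0.8650

0.8650


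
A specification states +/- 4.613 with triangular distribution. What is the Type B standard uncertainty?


u_B = half_width / sqrt(6)
u_B = 4.613 / 2.4494897
u_B = 1.8832

1.8832


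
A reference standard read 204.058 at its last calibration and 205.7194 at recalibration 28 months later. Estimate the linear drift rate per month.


rate = (v2 - v1) / months
= (205.7194 - 204.058) / 28
= 1.6614 / 28
= 0.0593

0.0593


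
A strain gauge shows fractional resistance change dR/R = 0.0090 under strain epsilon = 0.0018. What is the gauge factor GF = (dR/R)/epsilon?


GF = (dR/R) / epsilon
= 0.0090 / 0.0018
= 5.0000

5.0000


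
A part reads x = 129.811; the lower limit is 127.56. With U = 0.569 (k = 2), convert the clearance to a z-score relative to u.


u = U / k = 0.569 / 2 = 0.2845
margin = |LSL - x| = |127.56 - 129.811| = 2.251
z = margin / u = 2.251 / 0.2845
z = 7.9121

7.9121


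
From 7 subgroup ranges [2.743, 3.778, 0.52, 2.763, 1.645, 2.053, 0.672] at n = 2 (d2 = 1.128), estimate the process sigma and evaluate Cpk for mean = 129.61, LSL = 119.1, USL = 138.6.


R_bar = (2.743 + 3.778 + 0.52 + 2.763 + 1.645 + 2.053 + 0.672) / 7 = 2.0248571
sigma = R_bar / d2 = 2.0248571 / 1.128 = 1.7950861
Cp = (USL - LSL)/(6*sigma) = (138.6 - 119.1)/(6*1.7950861) = 1.8105
Cpu = (138.6 - 129.61)/(3*1.7950861) = 1.6694
Cpl = (129.61 - 119.1)/(3*1.7950861) = 1.9516
Cpk = min(Cpu, Cpl) = 1.6694

1.6694


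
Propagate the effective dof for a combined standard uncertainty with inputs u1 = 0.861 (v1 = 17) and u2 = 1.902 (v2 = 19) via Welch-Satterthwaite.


uc = sqrt(u1^2 + u2^2) = sqrt(0.861^2 + 1.902^2) = 2.0878039
v_eff = uc^4 / (u1^4/v1 + u2^4/v2)
= 2.0878039^4 / (0.861^4/17 + 1.902^4/19)
= 19.000228 / 0.72111944
v_eff = 26.3482

26.3482


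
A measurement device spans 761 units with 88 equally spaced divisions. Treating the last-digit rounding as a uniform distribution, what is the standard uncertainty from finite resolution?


resolution = range / divisions
resolution = 761 / 88 = 8.6477273
u_res = resolution / (2*sqrt(3))
u_res = 8.6477273 / 3.4641016
u_res = 2.4964

2.4964


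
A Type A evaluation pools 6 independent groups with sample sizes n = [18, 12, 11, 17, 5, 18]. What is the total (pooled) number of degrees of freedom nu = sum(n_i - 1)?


nu = sum_i (n_i - 1)
nu = ((18 - 1) + (12 - 1) + (11 - 1) + (17 - 1) + (5 - 1) + (18 - 1))
nu = 17 + 11 + 10 + 16 + 4 + 17
nu = 75

75


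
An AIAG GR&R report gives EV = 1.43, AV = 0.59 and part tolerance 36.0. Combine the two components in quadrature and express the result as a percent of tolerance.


GRR = sqrt(EV^2 + AV^2) = sqrt(1.43^2 + 0.59^2) = 1.5469324
%GRR = GRR / tol * 100 = 1.5469324 / 36.0 * 100
%GRR = 4.2970

4.2970


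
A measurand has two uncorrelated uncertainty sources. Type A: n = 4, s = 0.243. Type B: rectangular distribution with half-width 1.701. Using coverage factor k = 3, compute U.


u_A = s / sqrt(n) = 0.243 / sqrt(4) = 0.1215
u_B = half_width / sqrt(3) = 1.701 / sqrt(3) = 0.98207281
uc = sqrt(u_A^2 + u_B^2) = sqrt(0.1215^2 + 0.98207281^2) = 0.98956013
U = k * uc = 3 * 0.98956013
U = 2.9687

2.9687


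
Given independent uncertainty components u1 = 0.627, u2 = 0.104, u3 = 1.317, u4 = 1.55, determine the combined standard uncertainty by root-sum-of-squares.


uc = sqrt(0.627^2 + 0.104^2 + 1.317^2 + 1.55^2)
uc = sqrt(4.540934)
uc = 2.1309

2.1309


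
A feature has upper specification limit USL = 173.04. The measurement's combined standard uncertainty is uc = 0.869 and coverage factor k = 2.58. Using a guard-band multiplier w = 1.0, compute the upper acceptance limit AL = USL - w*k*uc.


U = k * uc = 2.58 * 0.869 = 2.24202
guard band g = w * U = 1.0 * 2.24202 = 2.24202
AL = USL - g = 173.04 - 2.24202
AL = 170.7980

170.7980


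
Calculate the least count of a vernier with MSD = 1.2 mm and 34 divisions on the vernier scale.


LC = MSD / n_div
= 1.2 / 34
= 0.0353

0.0353


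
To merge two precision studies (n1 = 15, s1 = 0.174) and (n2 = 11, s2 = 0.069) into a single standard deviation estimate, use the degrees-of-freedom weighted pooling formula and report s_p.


s_p = sqrt(((n1-1)*s1^2 + (n2-1)*s2^2) / (n1+n2-2))
numerator = (15-1)*0.174^2 + (11-1)*0.069^2 = 0.423864 + 0.04761 = 0.471474
denominator = 15 + 11 - 2 = 24
s_p^2 = 0.471474 / 24 = 0.01964475
s_p = sqrt(0.01964475) = 0.1402

0.1402


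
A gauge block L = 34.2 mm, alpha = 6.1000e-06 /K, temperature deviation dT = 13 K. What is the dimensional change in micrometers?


dL = L * alpha * dT
= 34.2 * 6.1000e-06 * 13
= 0.0027121 mm
dL_um = 0.0027121 * 1000 = 2.7121 um

2.7121


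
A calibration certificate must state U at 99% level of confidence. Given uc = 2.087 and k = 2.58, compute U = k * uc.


U = k * uc
U = 2.58 * 2.087
U = 5.3845

5.3845


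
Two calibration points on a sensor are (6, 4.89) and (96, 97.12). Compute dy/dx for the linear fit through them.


slope = (y2 - y1) / (x2 - x1)
= (97.12 - 4.89) / (96 - 6)
= 92.2300 / 90
= 1.0248

1.0248


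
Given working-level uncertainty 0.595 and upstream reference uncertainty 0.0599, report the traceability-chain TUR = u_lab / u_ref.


TUR = u_lab / u_ref
= 0.595 / 0.0599
= 9.9332

9.9332


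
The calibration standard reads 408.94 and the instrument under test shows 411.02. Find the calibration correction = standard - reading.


Correction = standard - reading
= 408.94 - 411.02
= -2.0800

-2.0800


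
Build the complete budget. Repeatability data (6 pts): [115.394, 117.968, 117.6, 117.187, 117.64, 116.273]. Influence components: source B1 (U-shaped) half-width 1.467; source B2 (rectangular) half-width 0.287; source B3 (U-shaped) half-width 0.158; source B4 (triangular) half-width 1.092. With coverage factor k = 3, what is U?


mean = (115.394 + 117.968 + 117.6 + 117.187 + 117.64 + 116.273) / 6 = 117.0103333
s = sqrt(sum((x - mean)^2)/(n-1)) = 0.98475554
u_A = s / sqrt(n) = 0.98475554 / sqrt(6) = 0.40202477
u_B1 = 1.467 / sqrt(2) = 1.0373256
u_B2 = 0.287 / sqrt(3) = 0.16569953
u_B3 = 0.158 / sqrt(2) = 0.11172287
u_B4 = 1.092 / sqrt(6) = 0.44580713
uc = sqrt(0.40202477^2 + 1.0373256^2 + 0.16569953^2 + 0.11172287^2 + 0.44580713^2) = 1.2150517
U = k * uc = 3 * 1.2150517
U = 3.6452

3.6452


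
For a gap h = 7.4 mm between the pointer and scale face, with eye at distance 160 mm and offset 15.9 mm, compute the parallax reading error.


error = h * offset / d
= 7.4 * 15.9 / 160
= 0.7354

0.7354


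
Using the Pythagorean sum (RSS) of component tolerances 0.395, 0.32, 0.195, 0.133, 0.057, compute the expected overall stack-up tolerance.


RSS = sqrt(0.395^2 + 0.32^2 + 0.195^2 + 0.133^2 + 0.057^2)
= sqrt(0.317388)
= 0.5634

0.5634


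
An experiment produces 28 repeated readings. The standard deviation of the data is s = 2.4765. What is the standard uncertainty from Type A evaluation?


u_A = s / sqrt(n)
u_A = 2.4765 / sqrt(28)
u_A = 2.4765 / 5.2915026
u_A = 0.4680

0.4680


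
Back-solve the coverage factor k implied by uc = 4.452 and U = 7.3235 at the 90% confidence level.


k = U / uc
k = 7.3235 / 4.452
k = 1.645

1.645


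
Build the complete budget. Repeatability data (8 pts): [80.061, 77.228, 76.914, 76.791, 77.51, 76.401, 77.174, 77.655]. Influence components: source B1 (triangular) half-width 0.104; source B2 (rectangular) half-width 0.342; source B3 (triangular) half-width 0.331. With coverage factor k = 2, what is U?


mean = (80.061 + 77.228 + 76.914 + 76.791 + 77.51 + 76.401 + 77.174 + 77.655) / 8 = 77.46675
s = sqrt(sum((x - mean)^2)/(n-1)) = 1.1217422
u_A = s / sqrt(n) = 1.1217422 / sqrt(8) = 0.39659576
u_B1 = 0.104 / sqrt(6) = 0.042457822
u_B2 = 0.342 / sqrt(3) = 0.19745379
u_B3 = 0.331 / sqrt(6) = 0.13513018
uc = sqrt(0.39659576^2 + 0.042457822^2 + 0.19745379^2 + 0.13513018^2) = 0.46512259
U = k * uc = 2 * 0.46512259
U = 0.9302

0.9302


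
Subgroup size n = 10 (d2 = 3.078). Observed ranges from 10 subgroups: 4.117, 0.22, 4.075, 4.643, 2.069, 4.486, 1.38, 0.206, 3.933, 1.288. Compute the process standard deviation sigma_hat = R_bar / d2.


R_bar = (4.117 + 0.22 + 4.075 + 4.643 + 2.069 + 4.486 + 1.38 + 0.206 + 3.933 + 1.288) / 10
R_bar = 26.417 / 10 = 2.6417
sigma_hat = R_bar / d2 = 2.6417 / 3.078 = 0.8583

0.8583


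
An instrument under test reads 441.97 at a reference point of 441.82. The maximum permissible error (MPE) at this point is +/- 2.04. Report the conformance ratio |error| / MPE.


e = indication - reference = 441.97 - 441.82 = 0.1500
|e| = 0.1500
ratio = |e| / MPE = 0.1500 / 2.04
ratio = 0.0735

0.0735


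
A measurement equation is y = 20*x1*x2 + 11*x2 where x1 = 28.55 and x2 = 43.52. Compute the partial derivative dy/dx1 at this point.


y = 20*x1*x2 + 11*x2
dy/dx1 = 20*x2
Evaluate at x2 = 43.52: c1 = 20 * 43.52
c1 = 870.4000

870.4000


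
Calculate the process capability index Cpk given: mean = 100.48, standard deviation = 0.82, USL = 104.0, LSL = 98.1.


Cpu = (USL - mean) / (3*sigma) = (104.0 - 100.48) / (3*0.82) = 1.4309
Cpl = (mean - LSL) / (3*sigma) = (100.48 - 98.1) / (3*0.82) = 0.9675
Cpk = min(Cpu, Cpl) = 0.9675

0.9675


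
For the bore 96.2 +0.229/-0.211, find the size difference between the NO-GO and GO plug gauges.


GO = nominal - lower_tol (smallest hole = maximum material condition)
GO = 96.2 - 0.211 = 95.989
NO-GO = nominal + upper_tol (largest hole = least material condition)
NO-GO = 96.2 + 0.229 = 96.429
spread = NO-GO - GO = 96.429 - 95.989 = 0.4400

0.4400


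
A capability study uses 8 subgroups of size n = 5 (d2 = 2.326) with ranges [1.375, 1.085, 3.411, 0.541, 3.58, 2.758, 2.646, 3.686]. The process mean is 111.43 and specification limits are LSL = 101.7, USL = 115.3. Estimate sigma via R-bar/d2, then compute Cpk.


R_bar = (1.375 + 1.085 + 3.411 + 0.541 + 3.58 + 2.758 + 2.646 + 3.686) / 8 = 2.38525
sigma = R_bar / d2 = 2.38525 / 2.326 = 1.0254729
Cp = (USL - LSL)/(6*sigma) = (115.3 - 101.7)/(6*1.0254729) = 2.2104
Cpu = (115.3 - 111.43)/(3*1.0254729) = 1.2580
Cpl = (111.43 - 101.7)/(3*1.0254729) = 3.1628
Cpk = min(Cpu, Cpl) = 1.2580

1.2580


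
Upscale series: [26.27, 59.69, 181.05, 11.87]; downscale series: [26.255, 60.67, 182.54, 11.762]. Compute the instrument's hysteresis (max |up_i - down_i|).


|26.27 - 26.255| = 0.0150
|59.69 - 60.67| = 0.9800
|181.05 - 182.54| = 1.4900
|11.87 - 11.762| = 0.1080
hysteresis = max(diffs) = 1.4900

1.4900


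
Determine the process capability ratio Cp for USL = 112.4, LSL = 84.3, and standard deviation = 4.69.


Cp = (USL - LSL) / (6 * sigma)
= (112.4 - 84.3) / (6 * 4.69)
= 28.1000 / 28.1400
= 0.9986

0.9986


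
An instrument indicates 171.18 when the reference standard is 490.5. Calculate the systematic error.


Systematic error = measured - true
= 171.18 - 490.5
= -319.3200

-319.3200


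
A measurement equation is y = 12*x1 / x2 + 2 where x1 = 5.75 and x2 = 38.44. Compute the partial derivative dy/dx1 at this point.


y = 12*x1 / x2 + 2
dy/dx1 = 12/x2
Evaluate at x2 = 38.44: c1 = 12 / 38.44
c1 = 0.3122

0.3122


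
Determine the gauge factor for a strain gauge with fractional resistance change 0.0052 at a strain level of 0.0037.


GF = (dR/R) / epsilon
= 0.0052 / 0.0037
= 1.4054

1.4054


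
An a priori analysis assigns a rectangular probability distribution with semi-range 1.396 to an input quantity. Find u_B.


u_B = half_width / sqrt(3)
u_B = 1.396 / 1.7320508
u_B = 0.8060

0.8060


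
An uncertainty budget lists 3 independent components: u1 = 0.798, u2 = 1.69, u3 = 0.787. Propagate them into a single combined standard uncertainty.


uc = sqrt(0.798^2 + 1.69^2 + 0.787^2)
uc = sqrt(4.112273)
uc = 2.0279

2.0279


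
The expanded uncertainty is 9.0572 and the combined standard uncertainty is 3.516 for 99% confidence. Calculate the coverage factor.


k = U / uc
k = 9.0572 / 3.516
k = 2.576

2.576


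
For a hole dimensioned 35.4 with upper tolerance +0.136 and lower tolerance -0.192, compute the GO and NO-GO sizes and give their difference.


GO = nominal - lower_tol (smallest hole = maximum material condition)
GO = 35.4 - 0.192 = 35.208
NO-GO = nominal + upper_tol (largest hole = least material condition)
NO-GO = 35.4 + 0.136 = 35.536
spread = NO-GO - GO = 35.536 - 35.208 = 0.3280

0.3280


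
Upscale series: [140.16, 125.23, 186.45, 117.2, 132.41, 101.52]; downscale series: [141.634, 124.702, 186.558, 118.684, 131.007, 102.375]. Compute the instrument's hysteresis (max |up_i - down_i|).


|140.16 - 141.634| = 1.4740
|125.23 - 124.702| = 0.5280
|186.45 - 186.558| = 0.1080
|117.2 - 118.684| = 1.4840
|132.41 - 131.007| = 1.4030
|101.52 - 102.375| = 0.8550
hysteresis = max(diffs) = 1.4840

1.4840


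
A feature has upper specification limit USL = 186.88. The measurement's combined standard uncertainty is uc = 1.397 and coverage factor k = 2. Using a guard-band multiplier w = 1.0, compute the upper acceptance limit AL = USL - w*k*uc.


U = k * uc = 2 * 1.397 = 2.794
guard band g = w * U = 1.0 * 2.794 = 2.794
AL = USL - g = 186.88 - 2.794
AL = 184.0860

184.0860


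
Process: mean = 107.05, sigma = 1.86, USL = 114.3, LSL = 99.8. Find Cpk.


Cpu = (USL - mean) / (3*sigma) = (114.3 - 107.05) / (3*1.86) = 1.2993
Cpl = (mean - LSL) / (3*sigma) = (107.05 - 99.8) / (3*1.86) = 1.2993
Cpk = min(Cpu, Cpl) = 1.2993

1.2993
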